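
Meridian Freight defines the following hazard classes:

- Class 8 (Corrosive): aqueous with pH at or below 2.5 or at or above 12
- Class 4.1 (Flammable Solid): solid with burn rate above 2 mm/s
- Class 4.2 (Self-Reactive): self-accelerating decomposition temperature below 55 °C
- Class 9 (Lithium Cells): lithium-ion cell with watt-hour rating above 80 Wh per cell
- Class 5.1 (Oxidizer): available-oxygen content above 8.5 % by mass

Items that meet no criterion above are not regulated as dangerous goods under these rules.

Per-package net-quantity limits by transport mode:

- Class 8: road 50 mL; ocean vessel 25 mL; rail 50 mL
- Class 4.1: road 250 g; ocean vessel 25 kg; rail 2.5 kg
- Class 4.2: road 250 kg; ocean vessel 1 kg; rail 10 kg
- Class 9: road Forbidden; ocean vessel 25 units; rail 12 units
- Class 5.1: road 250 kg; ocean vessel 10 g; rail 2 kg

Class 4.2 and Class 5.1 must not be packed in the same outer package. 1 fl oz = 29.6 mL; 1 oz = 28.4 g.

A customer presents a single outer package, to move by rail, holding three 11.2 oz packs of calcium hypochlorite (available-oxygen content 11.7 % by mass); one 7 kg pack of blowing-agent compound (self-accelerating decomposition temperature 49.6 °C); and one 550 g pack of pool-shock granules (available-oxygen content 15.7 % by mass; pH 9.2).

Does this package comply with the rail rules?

No

Available-oxygen content 11.7 % by mass meets the Class 5.1 criterion (Oxidizer), so the calcium hypochlorite is Class 5.1.
With self-accelerating decomposition temperature 49.6 °C (< 55 °C), the blowing-agent compound falls in Class 4.2.
Available-oxygen content 15.7 % by mass meets the Class 5.1 criterion (Oxidizer), so the pool-shock granules are Class 5.1.
Class 4.2 quantity: 7 kg.
7 kg is within the rail limit of 10 kg for Class 4.2.
Total Class 5.1: (three 11.2 oz packs = 954.24 g) + 550 g = 1504.24 g.
1504.24 g is within the rail limit of 2 kg for Class 5.1.
Class 4.2 and Class 5.1 may not share an outer package.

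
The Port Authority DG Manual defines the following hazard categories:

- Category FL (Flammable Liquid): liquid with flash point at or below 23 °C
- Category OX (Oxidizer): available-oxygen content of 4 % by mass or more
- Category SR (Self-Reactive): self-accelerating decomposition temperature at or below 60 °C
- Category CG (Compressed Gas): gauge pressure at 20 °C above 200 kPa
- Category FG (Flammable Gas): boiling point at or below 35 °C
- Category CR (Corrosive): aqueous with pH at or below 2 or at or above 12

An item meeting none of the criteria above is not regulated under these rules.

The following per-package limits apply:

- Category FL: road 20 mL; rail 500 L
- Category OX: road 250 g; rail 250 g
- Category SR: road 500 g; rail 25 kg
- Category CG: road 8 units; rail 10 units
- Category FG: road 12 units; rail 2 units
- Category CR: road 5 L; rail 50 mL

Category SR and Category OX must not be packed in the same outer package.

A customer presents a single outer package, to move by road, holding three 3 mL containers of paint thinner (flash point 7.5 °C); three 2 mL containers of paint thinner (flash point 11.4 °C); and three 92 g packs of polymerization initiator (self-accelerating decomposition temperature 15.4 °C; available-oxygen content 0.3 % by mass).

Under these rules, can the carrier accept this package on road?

Yes

With flash point 7.5 °C (≤ 23 °C), the paint thinner falls in Category FL.
The paint thinner has flash point 11.4 °C, which is ≤ 23 °C, so it is Category FL (Flammable Liquid).
With self-accelerating decomposition temperature 15.4 °C (≤ 60 °C), the polymerization initiator falls in Category SR.
Category SR quantity: three 92 g packs = 276 g.
276 g is within the road limit of 500 g for Category SR.
Total Category FL: (three 3 mL containers = 9 mL) + (three 2 mL containers = 6 mL) = 15 mL.
That is within the Category FL road limit of 20 mL.
The segregation rule (Category SR with Category OX) does not apply to Category SR with Category FL.
Every hazard category is within its road limit and no segregation rule is violated.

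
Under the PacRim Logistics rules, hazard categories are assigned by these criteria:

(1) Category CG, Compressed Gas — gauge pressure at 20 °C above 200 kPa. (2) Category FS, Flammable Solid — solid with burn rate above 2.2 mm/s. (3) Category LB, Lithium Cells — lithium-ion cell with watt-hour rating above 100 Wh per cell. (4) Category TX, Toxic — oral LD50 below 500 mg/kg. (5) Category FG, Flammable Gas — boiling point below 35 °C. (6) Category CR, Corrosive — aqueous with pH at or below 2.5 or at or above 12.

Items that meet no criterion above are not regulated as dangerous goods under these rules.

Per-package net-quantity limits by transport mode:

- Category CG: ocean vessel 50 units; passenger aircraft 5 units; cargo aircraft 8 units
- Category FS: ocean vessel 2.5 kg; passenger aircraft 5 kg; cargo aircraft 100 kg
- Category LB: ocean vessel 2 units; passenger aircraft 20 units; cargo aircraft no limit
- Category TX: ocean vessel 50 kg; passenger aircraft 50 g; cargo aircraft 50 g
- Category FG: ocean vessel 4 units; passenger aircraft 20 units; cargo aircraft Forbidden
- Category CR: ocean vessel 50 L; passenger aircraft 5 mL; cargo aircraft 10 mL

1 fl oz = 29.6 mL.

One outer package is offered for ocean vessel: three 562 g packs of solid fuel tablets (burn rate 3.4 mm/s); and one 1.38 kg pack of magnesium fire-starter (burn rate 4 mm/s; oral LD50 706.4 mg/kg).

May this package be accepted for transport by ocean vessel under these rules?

Burn rate 3.4 mm/s meets the Category FS criterion (Flammable Solid), so the solid fuel tablets are Category FS.
Magnesium fire-starter: burn rate 4 mm/s > 2.2 mm/s → Category FS (Flammable Solid).
Category FS net quantity: (three 562 g packs = 1.686 kg) + 1.38 kg = 3.066 kg.
That exceeds the Category FS ocean vessel limit of 2.5 kg.

No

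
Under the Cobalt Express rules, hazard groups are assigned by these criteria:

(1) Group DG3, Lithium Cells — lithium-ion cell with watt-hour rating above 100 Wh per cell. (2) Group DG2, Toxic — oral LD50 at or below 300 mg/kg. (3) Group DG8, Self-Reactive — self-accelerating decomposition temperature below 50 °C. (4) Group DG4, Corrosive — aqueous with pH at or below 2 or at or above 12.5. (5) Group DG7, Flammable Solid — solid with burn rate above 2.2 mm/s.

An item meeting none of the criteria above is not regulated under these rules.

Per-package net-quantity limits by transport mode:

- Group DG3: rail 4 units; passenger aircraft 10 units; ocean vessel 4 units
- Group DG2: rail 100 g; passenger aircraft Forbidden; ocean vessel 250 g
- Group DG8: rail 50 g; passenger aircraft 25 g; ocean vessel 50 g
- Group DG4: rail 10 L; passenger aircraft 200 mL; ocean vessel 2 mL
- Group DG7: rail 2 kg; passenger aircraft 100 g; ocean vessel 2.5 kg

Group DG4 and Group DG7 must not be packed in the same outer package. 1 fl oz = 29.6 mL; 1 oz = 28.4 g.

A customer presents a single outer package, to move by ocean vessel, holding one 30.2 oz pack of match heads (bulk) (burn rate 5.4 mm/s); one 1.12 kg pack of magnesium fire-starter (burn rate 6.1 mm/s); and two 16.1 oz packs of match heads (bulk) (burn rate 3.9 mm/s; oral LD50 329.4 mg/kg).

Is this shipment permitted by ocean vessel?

Match heads (bulk): burn rate 5.4 mm/s > 2.2 mm/s → Group DG7 (Flammable Solid).
Burn rate 6.1 mm/s meets the Group DG7 criterion (Flammable Solid), so the magnesium fire-starter is Group DG7.
The match heads (bulk) have burn rate 3.9 mm/s, which is > 2.2 mm/s, so they are Group DG7 (Flammable Solid).
Total Group DG7: (one 30.2 oz pack = 857.68 g) + 1.12 kg + (two 16.1 oz packs = 914.48 g) = 2892.16 g.
That exceeds the Group DG7 ocean vessel limit of 2.5 kg.

No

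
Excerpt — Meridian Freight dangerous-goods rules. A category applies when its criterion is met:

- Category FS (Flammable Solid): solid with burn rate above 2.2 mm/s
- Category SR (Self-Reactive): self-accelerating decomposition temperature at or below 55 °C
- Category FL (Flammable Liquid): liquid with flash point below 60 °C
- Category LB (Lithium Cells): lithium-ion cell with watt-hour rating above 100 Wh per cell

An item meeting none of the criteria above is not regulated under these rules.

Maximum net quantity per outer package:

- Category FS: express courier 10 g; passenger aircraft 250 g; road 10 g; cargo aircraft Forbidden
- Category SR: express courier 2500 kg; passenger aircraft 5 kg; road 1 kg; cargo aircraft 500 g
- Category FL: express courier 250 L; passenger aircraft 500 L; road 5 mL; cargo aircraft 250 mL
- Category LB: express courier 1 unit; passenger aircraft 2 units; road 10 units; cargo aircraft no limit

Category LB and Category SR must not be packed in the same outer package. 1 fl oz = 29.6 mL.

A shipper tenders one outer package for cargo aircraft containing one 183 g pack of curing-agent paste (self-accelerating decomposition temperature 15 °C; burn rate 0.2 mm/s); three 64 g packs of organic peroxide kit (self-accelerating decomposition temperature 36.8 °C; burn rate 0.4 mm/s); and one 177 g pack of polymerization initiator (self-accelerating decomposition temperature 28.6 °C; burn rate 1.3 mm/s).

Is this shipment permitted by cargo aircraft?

Curing-agent paste: self-accelerating decomposition temperature 15 °C ≤ 55 °C → Category SR (Self-Reactive).
The organic peroxide kit has self-accelerating decomposition temperature 36.8 °C, which is ≤ 55 °C, so it is Category SR (Self-Reactive).
Polymerization initiator: self-accelerating decomposition temperature 28.6 °C ≤ 55 °C → Category SR (Self-Reactive).
Total Category SR: 183 g + (three 64 g packs = 192 g) + 177 g = 552 g.
552 g exceeds the cargo aircraft limit of 500 g for Category SR.

No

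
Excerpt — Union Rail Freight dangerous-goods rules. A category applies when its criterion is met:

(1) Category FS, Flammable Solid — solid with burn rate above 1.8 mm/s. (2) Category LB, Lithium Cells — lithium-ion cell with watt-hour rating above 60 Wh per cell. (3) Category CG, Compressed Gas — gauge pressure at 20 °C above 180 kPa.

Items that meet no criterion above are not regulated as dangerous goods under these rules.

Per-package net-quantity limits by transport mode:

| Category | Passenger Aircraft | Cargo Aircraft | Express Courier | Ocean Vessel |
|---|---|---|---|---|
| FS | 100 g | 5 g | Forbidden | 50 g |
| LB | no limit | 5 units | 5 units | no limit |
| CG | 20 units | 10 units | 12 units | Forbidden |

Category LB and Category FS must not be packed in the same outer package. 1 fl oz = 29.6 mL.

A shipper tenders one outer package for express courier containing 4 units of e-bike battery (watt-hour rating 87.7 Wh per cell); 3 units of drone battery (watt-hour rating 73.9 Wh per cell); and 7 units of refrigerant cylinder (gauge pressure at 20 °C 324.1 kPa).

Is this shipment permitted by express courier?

No

With watt-hour rating 87.7 Wh per cell (> 60 Wh per cell), the e-bike battery falls in Category LB.
The drone battery has watt-hour rating 73.9 Wh per cell, which is > 60 Wh per cell, so it is Category LB (Lithium Cells).
The refrigerant cylinder has gauge pressure at 20 °C 324.1 kPa, which is > 180 kPa, so it is Category CG (Compressed Gas).
Category CG quantity: 7 units.
7 units ≤ 12 units (express courier limit, Category CG) — within limit.
Category LB net quantity: 4 units + 3 units = 7 units.
That exceeds the Category LB express courier limit of 5 units.
The segregation rule (Category LB with Category FS) does not apply to Category CG with Category LB.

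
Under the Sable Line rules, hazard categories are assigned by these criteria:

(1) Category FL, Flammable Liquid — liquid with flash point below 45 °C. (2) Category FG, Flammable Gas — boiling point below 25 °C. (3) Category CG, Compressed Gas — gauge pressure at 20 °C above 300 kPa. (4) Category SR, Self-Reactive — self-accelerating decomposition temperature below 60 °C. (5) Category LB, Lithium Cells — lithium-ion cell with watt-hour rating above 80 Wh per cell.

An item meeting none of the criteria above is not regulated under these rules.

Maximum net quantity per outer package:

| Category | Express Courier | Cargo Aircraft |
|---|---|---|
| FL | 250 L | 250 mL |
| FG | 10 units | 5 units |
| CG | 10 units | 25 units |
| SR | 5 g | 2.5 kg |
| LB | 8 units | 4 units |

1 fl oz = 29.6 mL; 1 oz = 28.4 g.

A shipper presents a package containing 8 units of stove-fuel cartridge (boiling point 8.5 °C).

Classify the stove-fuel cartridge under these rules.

Category FG

Stove-fuel cartridge: boiling point 8.5 °C < 25 °C → Category FG (Flammable Gas).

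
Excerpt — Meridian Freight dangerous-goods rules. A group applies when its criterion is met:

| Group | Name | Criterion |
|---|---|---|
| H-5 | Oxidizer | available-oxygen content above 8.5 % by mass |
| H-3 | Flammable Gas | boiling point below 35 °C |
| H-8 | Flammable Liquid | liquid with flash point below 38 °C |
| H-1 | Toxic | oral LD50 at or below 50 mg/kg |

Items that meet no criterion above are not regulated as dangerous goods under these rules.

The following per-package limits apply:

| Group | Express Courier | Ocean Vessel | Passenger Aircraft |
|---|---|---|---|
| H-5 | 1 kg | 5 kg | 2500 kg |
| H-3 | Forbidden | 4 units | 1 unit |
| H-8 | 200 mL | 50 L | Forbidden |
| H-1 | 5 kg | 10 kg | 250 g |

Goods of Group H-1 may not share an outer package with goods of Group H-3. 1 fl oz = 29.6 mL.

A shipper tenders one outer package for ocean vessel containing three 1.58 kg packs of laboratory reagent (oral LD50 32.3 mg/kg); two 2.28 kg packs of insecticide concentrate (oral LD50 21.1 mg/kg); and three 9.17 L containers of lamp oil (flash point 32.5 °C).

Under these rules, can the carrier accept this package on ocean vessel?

Laboratory reagent: oral LD50 32.3 mg/kg ≤ 50 mg/kg → Group H-1 (Toxic).
With oral LD50 21.1 mg/kg (≤ 50 mg/kg), the insecticide concentrate falls in Group H-1.
With flash point 32.5 °C (< 38 °C), the lamp oil falls in Group H-8.
Total Group H-1: (three 1.58 kg packs = 4.74 kg) + (two 2.28 kg packs = 4.56 kg) = 9.3 kg.
That is within the Group H-1 ocean vessel limit of 10 kg.
Group H-8 quantity: three 9.17 L containers = 27.51 L.
27.51 L is within the ocean vessel limit of 50 L for Group H-8.
The segregation rule (Group H-1 with Group H-3) does not apply to Group H-1 with Group H-8.
Every hazard group is within its ocean vessel limit and no segregation rule is violated.

Yes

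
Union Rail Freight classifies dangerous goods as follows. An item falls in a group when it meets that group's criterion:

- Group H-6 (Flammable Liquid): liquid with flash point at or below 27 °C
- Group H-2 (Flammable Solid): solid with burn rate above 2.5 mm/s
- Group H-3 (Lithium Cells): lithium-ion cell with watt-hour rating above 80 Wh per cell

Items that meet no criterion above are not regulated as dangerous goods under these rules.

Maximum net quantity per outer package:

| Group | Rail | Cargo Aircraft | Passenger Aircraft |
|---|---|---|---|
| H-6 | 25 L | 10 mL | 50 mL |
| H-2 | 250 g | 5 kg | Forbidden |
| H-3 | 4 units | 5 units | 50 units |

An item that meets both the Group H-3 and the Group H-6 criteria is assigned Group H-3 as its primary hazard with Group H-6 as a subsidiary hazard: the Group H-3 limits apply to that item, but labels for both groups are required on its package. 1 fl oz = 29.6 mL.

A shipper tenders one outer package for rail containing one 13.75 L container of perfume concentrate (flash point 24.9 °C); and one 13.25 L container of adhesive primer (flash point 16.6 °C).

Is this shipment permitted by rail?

No

With flash point 24.9 °C (≤ 27 °C), the perfume concentrate falls in Group H-6.
Adhesive primer: flash point 16.6 °C ≤ 27 °C → Group H-6 (Flammable Liquid).
Group H-6 net quantity: 13.75 L + 13.25 L = 27 L.
27 L exceeds the rail limit of 25 L for Group H-6.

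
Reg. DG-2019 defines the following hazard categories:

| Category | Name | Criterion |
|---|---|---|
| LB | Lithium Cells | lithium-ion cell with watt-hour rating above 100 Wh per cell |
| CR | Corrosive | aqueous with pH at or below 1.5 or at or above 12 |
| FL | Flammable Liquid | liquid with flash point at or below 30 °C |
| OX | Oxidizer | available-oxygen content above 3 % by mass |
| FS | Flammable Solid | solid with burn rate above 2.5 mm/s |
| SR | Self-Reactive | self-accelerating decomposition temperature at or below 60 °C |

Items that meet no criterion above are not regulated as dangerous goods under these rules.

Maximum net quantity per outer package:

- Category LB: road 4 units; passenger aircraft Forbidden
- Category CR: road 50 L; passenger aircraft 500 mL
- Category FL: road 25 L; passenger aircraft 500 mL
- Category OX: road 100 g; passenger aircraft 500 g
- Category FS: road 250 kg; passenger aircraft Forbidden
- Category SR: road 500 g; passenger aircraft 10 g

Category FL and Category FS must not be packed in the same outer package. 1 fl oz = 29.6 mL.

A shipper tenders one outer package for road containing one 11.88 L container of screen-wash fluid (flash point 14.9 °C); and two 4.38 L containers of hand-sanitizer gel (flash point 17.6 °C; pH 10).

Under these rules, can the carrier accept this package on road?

Flash point 14.9 °C meets the Category FL criterion (Flammable Liquid), so the screen-wash fluid is Category FL.
With flash point 17.6 °C (≤ 30 °C), the hand-sanitizer gel falls in Category FL.
Total Category FL: 11.88 L + (two 4.38 L containers = 8.76 L) = 20.64 L.
That is within the Category FL road limit of 25 L.

Yes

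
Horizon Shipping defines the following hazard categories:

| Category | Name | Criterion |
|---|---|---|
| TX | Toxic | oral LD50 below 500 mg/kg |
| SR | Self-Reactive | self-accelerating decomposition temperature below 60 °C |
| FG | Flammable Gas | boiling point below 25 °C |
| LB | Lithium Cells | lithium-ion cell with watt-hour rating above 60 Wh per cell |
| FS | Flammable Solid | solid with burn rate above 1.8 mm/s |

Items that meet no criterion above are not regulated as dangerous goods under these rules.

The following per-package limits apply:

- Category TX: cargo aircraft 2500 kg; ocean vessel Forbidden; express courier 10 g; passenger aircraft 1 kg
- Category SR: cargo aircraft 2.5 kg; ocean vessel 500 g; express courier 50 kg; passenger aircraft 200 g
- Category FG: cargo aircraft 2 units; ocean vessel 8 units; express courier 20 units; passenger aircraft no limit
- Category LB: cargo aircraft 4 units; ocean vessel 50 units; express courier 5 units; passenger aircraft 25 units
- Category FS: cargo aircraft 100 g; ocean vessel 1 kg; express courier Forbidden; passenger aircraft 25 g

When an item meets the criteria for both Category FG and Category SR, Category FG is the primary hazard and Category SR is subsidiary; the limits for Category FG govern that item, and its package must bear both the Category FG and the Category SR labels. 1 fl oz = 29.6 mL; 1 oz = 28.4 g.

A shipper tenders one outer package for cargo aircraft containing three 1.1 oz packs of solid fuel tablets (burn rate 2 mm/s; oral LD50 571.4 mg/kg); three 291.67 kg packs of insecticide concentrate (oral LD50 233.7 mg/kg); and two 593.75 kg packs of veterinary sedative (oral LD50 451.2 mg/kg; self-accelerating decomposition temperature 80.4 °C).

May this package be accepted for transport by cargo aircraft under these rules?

With burn rate 2 mm/s (> 1.8 mm/s), the solid fuel tablets fall in Category FS.
The insecticide concentrate has oral LD50 233.7 mg/kg, which is < 500 mg/kg, so it is Category TX (Toxic).
The veterinary sedative has oral LD50 451.2 mg/kg, which is < 500 mg/kg, so it is Category TX (Toxic).
Total Category TX: (three 291.67 kg packs = 875.01 kg) + (two 593.75 kg packs = 1187.5 kg) = 2062.51 kg.
2062.51 kg ≤ 2500 kg (cargo aircraft limit, Category TX) — within limit.
Category FS quantity: three 1.1 oz packs = 93.72 g.
That is within the Category FS cargo aircraft limit of 100 g.
Every hazard category is within its cargo aircraft limit and no segregation rule is violated.

Yes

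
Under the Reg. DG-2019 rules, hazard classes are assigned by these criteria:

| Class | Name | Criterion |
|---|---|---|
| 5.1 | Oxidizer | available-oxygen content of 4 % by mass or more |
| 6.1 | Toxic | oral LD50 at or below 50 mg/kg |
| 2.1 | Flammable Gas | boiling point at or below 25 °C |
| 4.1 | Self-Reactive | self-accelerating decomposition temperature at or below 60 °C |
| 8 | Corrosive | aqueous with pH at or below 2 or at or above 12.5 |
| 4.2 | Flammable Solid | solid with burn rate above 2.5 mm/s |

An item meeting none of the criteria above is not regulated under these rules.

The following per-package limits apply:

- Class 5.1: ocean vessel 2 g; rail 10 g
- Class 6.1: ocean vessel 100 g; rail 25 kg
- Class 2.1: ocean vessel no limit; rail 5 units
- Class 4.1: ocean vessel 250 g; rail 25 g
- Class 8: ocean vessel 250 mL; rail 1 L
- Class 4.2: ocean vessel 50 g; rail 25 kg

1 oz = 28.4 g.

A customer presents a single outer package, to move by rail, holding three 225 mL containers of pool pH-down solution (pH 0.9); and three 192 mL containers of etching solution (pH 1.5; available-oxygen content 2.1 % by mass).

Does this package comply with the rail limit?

No

Pool pH-down solution: pH 0.9 ≤ 2 → Class 8 (Corrosive).
pH 1.5 meets the Class 8 criterion (Corrosive), so the etching solution is Class 8.
Class 8 net quantity: (three 225 mL containers = 675 mL) + (three 192 mL containers = 576 mL) = 1.251 L.
1.251 L > 1 L (rail limit, Class 8) — over the limit.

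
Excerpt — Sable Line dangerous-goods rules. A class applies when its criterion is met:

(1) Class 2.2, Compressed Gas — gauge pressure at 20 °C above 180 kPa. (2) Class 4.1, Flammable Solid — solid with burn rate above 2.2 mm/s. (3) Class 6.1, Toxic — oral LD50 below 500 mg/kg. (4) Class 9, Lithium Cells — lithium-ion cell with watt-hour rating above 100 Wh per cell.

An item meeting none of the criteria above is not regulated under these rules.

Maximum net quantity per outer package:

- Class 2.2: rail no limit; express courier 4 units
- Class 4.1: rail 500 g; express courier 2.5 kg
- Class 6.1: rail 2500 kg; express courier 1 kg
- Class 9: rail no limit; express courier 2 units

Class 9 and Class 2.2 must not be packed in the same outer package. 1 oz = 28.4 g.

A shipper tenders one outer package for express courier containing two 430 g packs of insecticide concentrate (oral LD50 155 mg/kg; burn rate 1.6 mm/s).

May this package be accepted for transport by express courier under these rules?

Yes

The insecticide concentrate has oral LD50 155 mg/kg, which is < 500 mg/kg, so it is Class 6.1 (Toxic).
Class 6.1 quantity: two 430 g packs = 860 g.
That is within the Class 6.1 express courier limit of 1 kg.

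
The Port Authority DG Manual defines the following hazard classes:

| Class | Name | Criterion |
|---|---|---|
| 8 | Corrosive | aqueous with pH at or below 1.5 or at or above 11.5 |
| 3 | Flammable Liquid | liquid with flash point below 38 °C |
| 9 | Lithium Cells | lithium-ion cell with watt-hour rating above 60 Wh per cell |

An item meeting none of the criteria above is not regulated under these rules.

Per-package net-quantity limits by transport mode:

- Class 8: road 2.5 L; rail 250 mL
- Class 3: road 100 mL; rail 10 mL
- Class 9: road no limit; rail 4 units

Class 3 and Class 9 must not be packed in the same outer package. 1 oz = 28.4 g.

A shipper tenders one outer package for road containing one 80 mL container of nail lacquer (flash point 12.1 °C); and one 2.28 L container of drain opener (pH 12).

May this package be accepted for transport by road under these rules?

With flash point 12.1 °C (< 38 °C), the nail lacquer falls in Class 3.
Drain opener: pH 12 ≥ 11.5 → Class 8 (Corrosive).
Class 3 quantity: 80 mL.
That is within the Class 3 road limit of 100 mL.
Class 8 quantity: 2.28 L.
That is within the Class 8 road limit of 2.5 L.
The segregation rule (Class 3 with Class 9) does not apply to Class 3 with Class 8.
Every hazard class is within its road limit and no segregation rule is violated.

Yes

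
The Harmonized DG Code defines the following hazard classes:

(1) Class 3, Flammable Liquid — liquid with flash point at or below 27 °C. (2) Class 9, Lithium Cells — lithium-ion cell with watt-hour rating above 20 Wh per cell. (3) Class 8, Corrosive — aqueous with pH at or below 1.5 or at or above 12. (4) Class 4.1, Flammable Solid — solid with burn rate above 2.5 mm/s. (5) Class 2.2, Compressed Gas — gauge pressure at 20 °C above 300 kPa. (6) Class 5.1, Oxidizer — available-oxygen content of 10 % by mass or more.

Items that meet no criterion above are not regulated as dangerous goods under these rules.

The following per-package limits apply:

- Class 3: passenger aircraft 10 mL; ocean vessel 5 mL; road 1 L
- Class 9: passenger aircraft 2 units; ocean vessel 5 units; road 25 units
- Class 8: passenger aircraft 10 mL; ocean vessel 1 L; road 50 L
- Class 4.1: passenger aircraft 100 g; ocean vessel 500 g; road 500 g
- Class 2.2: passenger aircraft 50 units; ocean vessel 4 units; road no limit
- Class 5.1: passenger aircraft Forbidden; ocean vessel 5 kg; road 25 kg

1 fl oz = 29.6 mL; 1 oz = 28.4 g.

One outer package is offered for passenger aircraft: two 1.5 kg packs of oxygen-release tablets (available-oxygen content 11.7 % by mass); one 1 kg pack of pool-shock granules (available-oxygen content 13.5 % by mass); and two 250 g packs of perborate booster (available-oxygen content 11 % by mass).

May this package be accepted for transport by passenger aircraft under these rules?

No

Available-oxygen content 11.7 % by mass meets the Class 5.1 criterion (Oxidizer), so the oxygen-release tablets are Class 5.1.
Available-oxygen content 13.5 % by mass meets the Class 5.1 criterion (Oxidizer), so the pool-shock granules are Class 5.1.
Available-oxygen content 11 % by mass meets the Class 5.1 criterion (Oxidizer), so the perborate booster is Class 5.1.
Class 5.1 net quantity: (two 1.5 kg packs = 3 kg) + 1 kg + (two 250 g packs = 500 g) = 4.5 kg.
Class 5.1 is Forbidden by passenger aircraft.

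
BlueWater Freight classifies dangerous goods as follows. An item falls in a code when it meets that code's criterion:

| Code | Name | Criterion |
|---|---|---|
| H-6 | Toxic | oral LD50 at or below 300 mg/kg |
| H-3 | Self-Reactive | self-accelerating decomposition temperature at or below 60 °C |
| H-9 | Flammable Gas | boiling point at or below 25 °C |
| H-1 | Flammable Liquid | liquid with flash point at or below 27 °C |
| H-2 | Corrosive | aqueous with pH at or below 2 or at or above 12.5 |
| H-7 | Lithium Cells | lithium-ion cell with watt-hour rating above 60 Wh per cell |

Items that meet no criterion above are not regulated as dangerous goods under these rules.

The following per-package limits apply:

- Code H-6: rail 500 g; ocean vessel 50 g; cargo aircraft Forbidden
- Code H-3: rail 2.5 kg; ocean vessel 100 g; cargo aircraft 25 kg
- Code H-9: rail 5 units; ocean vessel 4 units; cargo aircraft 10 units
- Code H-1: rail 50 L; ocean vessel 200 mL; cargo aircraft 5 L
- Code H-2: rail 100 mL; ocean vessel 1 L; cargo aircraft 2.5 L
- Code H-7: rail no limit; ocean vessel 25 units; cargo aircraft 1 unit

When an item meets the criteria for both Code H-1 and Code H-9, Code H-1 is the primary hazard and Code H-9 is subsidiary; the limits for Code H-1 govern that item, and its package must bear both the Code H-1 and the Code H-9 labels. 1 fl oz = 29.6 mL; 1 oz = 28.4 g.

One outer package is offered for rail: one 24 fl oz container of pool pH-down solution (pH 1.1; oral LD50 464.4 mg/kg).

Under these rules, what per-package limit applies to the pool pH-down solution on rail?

Pool pH-down solution: pH 1.1 ≤ 2 → Code H-2 (Corrosive).
The rail limit for Code H-2 is 100 mL.

100 mL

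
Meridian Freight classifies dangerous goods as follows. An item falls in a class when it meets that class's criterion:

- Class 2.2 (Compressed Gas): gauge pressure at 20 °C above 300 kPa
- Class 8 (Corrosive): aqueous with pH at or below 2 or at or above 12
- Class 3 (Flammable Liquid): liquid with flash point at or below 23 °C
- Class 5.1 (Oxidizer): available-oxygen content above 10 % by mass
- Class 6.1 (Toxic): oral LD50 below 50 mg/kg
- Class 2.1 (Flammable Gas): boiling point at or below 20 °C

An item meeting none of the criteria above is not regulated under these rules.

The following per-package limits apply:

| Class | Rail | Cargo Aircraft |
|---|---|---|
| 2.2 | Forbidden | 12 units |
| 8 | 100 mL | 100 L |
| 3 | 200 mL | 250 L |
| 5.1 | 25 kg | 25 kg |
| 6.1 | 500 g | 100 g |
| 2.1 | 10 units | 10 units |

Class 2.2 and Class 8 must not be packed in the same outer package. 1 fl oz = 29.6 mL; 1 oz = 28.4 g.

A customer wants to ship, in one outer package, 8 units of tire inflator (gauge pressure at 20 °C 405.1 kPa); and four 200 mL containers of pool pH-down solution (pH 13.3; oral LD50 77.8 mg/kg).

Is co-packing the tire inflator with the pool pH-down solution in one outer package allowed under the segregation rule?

No

Gauge pressure at 20 °C 405.1 kPa meets the Class 2.2 criterion (Compressed Gas), so the tire inflator is Class 2.2.
pH 13.3 meets the Class 8 criterion (Corrosive), so the pool pH-down solution is Class 8.
Class 2.2 and Class 8 may not share an outer package.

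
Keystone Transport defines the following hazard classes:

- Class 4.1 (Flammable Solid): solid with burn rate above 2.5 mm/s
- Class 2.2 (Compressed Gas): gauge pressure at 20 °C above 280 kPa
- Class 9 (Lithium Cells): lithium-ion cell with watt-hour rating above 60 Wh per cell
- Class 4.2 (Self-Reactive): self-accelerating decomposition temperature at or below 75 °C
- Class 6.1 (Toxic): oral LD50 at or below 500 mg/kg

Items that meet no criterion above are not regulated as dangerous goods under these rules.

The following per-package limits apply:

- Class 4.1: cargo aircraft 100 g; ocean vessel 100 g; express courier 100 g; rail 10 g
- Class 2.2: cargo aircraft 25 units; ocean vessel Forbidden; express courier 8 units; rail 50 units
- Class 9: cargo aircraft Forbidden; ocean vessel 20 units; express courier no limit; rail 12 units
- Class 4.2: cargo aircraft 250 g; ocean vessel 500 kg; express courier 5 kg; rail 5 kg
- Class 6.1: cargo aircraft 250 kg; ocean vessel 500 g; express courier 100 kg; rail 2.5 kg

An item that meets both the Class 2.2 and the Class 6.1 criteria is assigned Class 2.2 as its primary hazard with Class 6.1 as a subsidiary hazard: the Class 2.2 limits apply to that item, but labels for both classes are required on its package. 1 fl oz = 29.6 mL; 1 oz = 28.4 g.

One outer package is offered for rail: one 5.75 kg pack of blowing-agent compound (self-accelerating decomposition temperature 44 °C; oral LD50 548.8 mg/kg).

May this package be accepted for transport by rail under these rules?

Self-accelerating decomposition temperature 44 °C meets the Class 4.2 criterion (Self-Reactive), so the blowing-agent compound is Class 4.2.
Class 4.2 quantity: 5.75 kg.
That exceeds the Class 4.2 rail limit of 5 kg.

No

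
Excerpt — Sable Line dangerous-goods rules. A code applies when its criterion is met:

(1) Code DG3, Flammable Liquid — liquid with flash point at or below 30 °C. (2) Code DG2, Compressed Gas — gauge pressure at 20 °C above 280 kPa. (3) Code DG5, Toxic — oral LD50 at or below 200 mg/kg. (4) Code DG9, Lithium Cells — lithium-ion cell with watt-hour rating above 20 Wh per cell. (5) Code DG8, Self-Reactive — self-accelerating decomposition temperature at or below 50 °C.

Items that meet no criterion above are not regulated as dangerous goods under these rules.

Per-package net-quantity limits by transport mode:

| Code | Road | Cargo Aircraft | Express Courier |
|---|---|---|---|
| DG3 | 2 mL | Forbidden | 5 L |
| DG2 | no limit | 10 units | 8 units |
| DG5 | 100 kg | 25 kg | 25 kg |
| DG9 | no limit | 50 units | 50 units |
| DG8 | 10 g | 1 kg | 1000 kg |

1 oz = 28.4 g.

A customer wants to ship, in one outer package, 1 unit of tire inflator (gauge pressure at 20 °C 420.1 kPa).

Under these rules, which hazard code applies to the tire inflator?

Tire inflator: gauge pressure at 20 °C 420.1 kPa > 280 kPa → Code DG2 (Compressed Gas).

Code DG2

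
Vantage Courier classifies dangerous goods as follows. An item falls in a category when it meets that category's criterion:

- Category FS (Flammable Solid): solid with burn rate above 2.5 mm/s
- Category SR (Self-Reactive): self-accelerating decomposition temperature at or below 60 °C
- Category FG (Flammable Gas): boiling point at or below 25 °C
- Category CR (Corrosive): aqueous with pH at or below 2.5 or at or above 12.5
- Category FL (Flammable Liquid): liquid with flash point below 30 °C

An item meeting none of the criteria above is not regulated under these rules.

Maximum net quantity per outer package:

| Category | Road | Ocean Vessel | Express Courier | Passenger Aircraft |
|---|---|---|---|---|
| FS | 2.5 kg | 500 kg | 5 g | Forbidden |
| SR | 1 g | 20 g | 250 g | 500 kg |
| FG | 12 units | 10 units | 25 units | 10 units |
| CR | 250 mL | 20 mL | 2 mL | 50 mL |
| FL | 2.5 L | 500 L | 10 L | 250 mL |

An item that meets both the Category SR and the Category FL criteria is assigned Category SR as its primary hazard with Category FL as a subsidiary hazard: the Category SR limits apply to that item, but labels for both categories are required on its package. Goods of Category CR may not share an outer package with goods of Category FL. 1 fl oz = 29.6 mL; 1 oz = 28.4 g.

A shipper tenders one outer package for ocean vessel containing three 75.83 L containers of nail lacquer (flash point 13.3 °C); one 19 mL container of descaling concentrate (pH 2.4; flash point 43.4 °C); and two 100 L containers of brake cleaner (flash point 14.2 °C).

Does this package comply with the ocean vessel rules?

With flash point 13.3 °C (< 30 °C), the nail lacquer falls in Category FL.
The descaling concentrate has pH 2.4, which is ≤ 2.5, so it is Category CR (Corrosive).
The brake cleaner has flash point 14.2 °C, which is < 30 °C, so it is Category FL (Flammable Liquid).
Category CR quantity: 19 mL.
That is within the Category CR ocean vessel limit of 20 mL.
Category FL net quantity: (three 75.83 L containers = 227.49 L) + (two 100 L containers = 200 L) = 427.49 L.
That is within the Category FL ocean vessel limit of 500 L.
Category CR and Category FL may not share an outer package.

No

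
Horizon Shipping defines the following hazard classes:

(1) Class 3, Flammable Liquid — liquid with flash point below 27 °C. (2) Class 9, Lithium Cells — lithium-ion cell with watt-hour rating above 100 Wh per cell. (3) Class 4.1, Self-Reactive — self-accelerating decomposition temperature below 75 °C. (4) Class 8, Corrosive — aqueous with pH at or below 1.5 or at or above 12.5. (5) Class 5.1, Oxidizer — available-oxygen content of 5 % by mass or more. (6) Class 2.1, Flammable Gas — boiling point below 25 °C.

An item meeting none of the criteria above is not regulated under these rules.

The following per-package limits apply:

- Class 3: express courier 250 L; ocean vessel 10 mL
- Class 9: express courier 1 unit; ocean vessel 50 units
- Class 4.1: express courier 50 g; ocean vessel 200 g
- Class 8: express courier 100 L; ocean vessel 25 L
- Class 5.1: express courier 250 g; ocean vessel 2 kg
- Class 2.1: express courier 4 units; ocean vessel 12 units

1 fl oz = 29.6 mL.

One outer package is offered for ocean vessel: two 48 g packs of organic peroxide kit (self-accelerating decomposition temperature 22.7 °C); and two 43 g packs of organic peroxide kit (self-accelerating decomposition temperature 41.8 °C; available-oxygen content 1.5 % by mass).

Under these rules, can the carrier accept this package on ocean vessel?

Yes

Organic peroxide kit: self-accelerating decomposition temperature 22.7 °C < 75 °C → Class 4.1 (Self-Reactive).
The organic peroxide kit has self-accelerating decomposition temperature 41.8 °C, which is < 75 °C, so it is Class 4.1 (Self-Reactive).
Class 4.1 net quantity: (two 48 g packs = 96 g) + (two 43 g packs = 86 g) = 182 g.
182 g is within the ocean vessel limit of 200 g for Class 4.1.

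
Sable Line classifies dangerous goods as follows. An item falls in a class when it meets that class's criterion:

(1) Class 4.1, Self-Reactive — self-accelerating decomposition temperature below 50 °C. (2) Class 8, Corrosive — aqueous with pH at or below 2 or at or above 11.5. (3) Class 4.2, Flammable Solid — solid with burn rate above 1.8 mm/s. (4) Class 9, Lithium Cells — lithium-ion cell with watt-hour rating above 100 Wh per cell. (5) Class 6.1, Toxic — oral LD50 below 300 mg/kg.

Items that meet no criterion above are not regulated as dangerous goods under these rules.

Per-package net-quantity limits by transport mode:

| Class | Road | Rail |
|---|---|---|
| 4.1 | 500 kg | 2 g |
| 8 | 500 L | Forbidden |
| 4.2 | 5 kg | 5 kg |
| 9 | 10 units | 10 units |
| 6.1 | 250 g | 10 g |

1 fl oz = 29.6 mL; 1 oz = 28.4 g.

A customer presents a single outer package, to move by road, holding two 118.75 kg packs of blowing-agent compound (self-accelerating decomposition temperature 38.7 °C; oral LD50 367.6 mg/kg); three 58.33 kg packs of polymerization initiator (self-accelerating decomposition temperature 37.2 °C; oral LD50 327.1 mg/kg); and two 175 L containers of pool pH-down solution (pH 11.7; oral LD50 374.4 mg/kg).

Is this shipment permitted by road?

Blowing-agent compound: self-accelerating decomposition temperature 38.7 °C < 50 °C → Class 4.1 (Self-Reactive).
With self-accelerating decomposition temperature 37.2 °C (< 50 °C), the polymerization initiator falls in Class 4.1.
The pool pH-down solution has pH 11.7, which is ≥ 11.5, so it is Class 8 (Corrosive).
Total Class 4.1: (two 118.75 kg packs = 237.5 kg) + (three 58.33 kg packs = 174.99 kg) = 412.49 kg.
412.49 kg is within the road limit of 500 kg for Class 4.1.
Class 8 quantity: two 175 L containers = 350 L.
350 L ≤ 500 L (road limit, Class 8) — within limit.
Every hazard class is within its road limit and no segregation rule is violated.

Yes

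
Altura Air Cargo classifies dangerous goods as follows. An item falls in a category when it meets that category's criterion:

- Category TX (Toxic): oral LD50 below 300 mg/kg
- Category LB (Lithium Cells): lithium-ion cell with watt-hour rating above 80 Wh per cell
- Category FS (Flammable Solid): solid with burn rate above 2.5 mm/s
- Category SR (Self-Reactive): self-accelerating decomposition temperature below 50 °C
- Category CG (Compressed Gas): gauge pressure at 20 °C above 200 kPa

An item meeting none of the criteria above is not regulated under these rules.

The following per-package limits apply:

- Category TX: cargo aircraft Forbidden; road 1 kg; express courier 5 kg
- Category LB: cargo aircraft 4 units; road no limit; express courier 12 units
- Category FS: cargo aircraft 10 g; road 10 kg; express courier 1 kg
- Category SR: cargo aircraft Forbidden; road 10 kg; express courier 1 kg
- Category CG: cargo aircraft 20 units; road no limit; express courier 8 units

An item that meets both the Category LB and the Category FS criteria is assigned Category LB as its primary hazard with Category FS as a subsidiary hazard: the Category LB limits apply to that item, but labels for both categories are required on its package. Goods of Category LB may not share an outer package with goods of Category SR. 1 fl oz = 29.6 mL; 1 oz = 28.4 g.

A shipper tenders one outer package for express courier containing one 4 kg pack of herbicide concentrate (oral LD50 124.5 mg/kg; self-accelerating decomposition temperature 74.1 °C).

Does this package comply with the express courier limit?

Yes

Oral LD50 124.5 mg/kg meets the Category TX criterion (Toxic), so the herbicide concentrate is Category TX.
Category TX quantity: 4 kg.
That is within the Category TX express courier limit of 5 kg.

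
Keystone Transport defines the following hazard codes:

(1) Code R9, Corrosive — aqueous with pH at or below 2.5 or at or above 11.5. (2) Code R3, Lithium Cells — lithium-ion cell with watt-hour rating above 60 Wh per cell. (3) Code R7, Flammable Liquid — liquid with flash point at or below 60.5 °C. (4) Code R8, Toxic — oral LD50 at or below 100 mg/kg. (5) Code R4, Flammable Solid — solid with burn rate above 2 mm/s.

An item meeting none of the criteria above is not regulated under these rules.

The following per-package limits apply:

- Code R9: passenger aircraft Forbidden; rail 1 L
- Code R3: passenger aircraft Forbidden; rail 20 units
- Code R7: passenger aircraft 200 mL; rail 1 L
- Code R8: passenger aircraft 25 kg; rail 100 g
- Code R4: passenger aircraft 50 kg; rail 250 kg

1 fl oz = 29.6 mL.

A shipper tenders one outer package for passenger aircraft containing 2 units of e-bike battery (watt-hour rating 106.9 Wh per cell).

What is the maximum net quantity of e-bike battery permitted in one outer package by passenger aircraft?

Forbidden

Watt-hour rating 106.9 Wh per cell meets the Code R3 criterion (Lithium Cells), so the e-bike battery is Code R3.
The passenger aircraft limit for Code R3 is Forbidden.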